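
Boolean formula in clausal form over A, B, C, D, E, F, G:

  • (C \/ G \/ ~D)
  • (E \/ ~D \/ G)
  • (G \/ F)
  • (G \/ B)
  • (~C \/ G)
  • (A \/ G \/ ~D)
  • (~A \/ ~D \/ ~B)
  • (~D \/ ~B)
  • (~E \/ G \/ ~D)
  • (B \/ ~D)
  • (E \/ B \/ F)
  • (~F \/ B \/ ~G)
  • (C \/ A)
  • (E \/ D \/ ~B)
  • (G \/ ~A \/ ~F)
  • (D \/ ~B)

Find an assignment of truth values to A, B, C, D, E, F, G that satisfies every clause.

A = F, B = F, C = T, D = F, E = T, F = F, G = T

Try A = False.
  then C is forced to True.
  then G is forced to True.
The remaining clauses are satisfied by B = False, D = False, E = True, F = False.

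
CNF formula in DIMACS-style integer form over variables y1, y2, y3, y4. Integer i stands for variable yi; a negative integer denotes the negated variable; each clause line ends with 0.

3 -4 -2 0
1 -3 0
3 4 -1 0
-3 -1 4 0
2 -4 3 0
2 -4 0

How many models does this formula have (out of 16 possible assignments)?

3

Satisfying assignments:
  y1=0 y2=0 y3=0 y4=0
  y1=0 y2=1 y3=0 y4=0
  y1=1 y2=1 y3=1 y4=1
Count: 3.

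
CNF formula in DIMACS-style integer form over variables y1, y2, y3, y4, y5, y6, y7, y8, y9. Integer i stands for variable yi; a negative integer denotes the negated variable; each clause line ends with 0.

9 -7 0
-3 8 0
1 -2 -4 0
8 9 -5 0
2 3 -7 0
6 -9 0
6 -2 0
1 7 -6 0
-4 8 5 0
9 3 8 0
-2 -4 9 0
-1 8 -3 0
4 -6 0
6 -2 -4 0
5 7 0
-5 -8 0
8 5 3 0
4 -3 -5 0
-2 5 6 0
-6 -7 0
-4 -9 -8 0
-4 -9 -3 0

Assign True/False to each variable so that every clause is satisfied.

Set y1 = True and propagate.
Set y2 = True and propagate.
  then y6 is forced to True.
  then y4 is forced to True.
  then y9 is forced to True.
  then y7 is forced to False.
  then y5 is forced to True.
  then y8 is forced to False.
  then y3 is forced to False.
Check each clause:
  1. (y9 | ~y7) — y9 is true.
  2. (~y3 | y8) — ~y3 is true.
  3. (~y2 | y1 | ~y4) — y1 is true.
  4. (~y5 | y8 | y9) — y9 is true.
  5. (y2 | y3 | ~y7) — ~y7 is true.
  6. (~y9 | y6) — y6 is true.
  7. (y6 | ~y2) — y6 is true.
  8. (y7 | ~y6 | y1) — y1 is true.
  9. (~y4 | y8 | y5) — y5 is true.
  10. (y8 | y9 | y3) — y9 is true.
  11. (y9 | ~y2 | ~y4) — y9 is true.
  12. (~y1 | y8 | ~y3) — ~y3 is true.
  13. (y4 | ~y6) — y4 is true.
  14. (~y4 | y6 | ~y2) — y6 is true.
  15. (y5 | y7) — y5 is true.
  16. (~y8 | ~y5) — ~y8 is true.
  17. (y3 | y5 | y8) — y5 is true.
  18. (~y3 | y4 | ~y5) — y4 is true.
  19. (y6 | ~y2 | y5) — y5 is true.
  20. (~y6 | ~y7) — ~y7 is true.
  21. (~y9 | ~y4 | ~y8) — ~y8 is true.
  22. (~y3 | ~y9 | ~y4) — ~y3 is true.

y1=True  y2=True  y3=False  y4=True  y5=True  y6=True  y7=False  y8=False  y9=True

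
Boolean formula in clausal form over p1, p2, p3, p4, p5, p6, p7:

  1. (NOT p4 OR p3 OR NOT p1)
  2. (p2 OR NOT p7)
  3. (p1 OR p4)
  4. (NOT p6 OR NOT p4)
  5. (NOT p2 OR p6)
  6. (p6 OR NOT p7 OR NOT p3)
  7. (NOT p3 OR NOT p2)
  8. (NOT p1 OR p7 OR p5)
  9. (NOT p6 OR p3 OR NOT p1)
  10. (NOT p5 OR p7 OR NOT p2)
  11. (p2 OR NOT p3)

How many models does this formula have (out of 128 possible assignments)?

3

The models are:
  p1=0 p2=0 p3=0 p4=1 p5=0 p6=0 p7=0
  p1=0 p2=0 p3=0 p4=1 p5=1 p6=0 p7=0
  p1=1 p2=0 p3=0 p4=0 p5=1 p6=0 p7=0
Count: 3.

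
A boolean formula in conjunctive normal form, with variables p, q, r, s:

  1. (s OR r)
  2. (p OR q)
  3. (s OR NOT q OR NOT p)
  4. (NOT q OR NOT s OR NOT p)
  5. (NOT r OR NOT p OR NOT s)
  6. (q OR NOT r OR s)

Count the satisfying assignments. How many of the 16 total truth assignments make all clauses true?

Satisfying assignments:
  p=F q=T r=F s=T
  p=F q=T r=T s=F
  p=F q=T r=T s=T
  p=T q=F r=F s=T
Count: 4.

4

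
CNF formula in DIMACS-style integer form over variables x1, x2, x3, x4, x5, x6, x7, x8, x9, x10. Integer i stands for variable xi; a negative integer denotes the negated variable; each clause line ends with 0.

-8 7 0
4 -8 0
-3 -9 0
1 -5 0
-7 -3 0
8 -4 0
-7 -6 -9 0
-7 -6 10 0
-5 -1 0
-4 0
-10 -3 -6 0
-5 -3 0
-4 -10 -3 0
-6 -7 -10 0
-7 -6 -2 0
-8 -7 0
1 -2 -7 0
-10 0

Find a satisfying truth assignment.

(~x4) is a unit clause, so x4 = False.
Unit propagation: (~x8) forces x8 = False.
(~x10) is a unit clause, so x10 = False.
Pure literal: x2 appears only negated; assign x2 = False.
Pure literal: x3 appears only negated; assign x3 = False.
Try x1 = True.
  then x5 is forced to False.
For the remaining variables, x6 = True, x7 = False, x9 = False works.
Every clause has at least one true literal under this assignment.
Check each clause:
  1. (x7 \/ ~x8) — ~x8 is true.
  2. (x4 \/ ~x8) — ~x8 is true.
  3. (~x3 \/ ~x9) — ~x3 is true.
  4. (x1 \/ ~x5) — x1 is true.
  5. (~x7 \/ ~x3) — ~x7 is true.
  6. (~x4 \/ x8) — ~x4 is true.
  7. (~x7 \/ ~x6 \/ ~x9) — ~x7 is true.
  8. (~x7 \/ ~x6 \/ x10) — ~x7 is true.
  9. (~x1 \/ ~x5) — ~x5 is true.
  10. (~x4) — ~x4 is true.
  11. (~x10 \/ ~x6 \/ ~x3) — ~x3 is true.
  12. (~x3 \/ ~x5) — ~x5 is true.
  13. (~x3 \/ ~x4 \/ ~x10) — ~x4 is true.
  14. (~x6 \/ ~x7 \/ ~x10) — ~x7 is true.
  15. (~x6 \/ ~x2 \/ ~x7) — ~x7 is true.
  16. (~x8 \/ ~x7) — ~x8 is true.
  17. (x1 \/ ~x7 \/ ~x2) — x1 is true.
  18. (~x10) — ~x10 is true.

x1=True, x2=False, x3=False, x4=False, x5=False, x6=True, x7=False, x8=False, x9=False, x10=False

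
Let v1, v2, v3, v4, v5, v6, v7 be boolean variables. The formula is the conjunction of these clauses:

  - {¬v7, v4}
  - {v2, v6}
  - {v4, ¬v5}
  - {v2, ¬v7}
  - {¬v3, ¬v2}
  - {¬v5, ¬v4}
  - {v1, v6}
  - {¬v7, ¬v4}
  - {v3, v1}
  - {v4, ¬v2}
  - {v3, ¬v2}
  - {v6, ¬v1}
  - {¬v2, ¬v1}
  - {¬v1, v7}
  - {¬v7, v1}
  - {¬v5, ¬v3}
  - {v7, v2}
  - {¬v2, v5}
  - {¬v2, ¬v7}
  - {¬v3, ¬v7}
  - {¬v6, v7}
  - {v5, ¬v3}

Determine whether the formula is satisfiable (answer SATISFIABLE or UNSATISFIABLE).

v2 = True:
  propagation gives v3=False; an empty clause results — contradiction.
v2 = False:
  propagation gives v6=True, v7=False; an empty clause results — contradiction.
Every branch closes, so no satisfying assignment exists.

UNSATISFIABLE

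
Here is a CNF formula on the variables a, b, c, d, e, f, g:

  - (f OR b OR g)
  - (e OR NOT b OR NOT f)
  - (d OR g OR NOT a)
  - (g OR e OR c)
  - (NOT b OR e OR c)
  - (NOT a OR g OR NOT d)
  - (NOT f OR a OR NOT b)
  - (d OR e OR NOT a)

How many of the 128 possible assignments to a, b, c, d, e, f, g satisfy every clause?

55

Case analysis on a and b:
  a=T, b=T: 9 of the 32 assignments to (c,d,e,f,g) work.
  a=T, b=F: c, f free; 3 ways for (d,e,g) × 2^2 = 12.
  a=F, b=T: d, g free; 3 ways for (c,e,f) × 2^2 = 12.
  a=F, b=F: d free; 11 ways for (c,e,f,g) × 2^1 = 22.
Total: 9 + 12 + 12 + 22 = 55.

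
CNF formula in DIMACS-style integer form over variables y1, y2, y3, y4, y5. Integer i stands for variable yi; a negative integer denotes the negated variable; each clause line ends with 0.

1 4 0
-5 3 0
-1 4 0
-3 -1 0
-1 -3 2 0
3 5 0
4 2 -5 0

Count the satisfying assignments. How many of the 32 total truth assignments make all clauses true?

The models are:
  y1=F y2=F y3=T y4=T y5=F
  y1=F y2=F y3=T y4=T y5=T
  y1=F y2=T y3=T y4=T y5=F
  y1=F y2=T y3=T y4=T y5=T
Count: 4.

4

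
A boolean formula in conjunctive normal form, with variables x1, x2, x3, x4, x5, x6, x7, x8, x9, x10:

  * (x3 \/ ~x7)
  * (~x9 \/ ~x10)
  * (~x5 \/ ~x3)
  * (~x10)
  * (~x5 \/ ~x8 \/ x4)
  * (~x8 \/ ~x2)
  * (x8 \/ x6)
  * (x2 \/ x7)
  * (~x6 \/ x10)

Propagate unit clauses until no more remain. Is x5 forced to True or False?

Unit clause (~x10) sets x10 = False.
In (~x6 \/ x10), x10 is now false; ~x6 must hold, so x6 = False.
In (x8 \/ x6), x6 is now false; x8 must hold, so x8 = True.
In (~x2 \/ ~x8), ~x8 is now false; ~x2 must hold, so x2 = False.
(x7 \/ x2): since x2 = False, the clause reduces to (x7). x7 = True.
(x3 \/ ~x7): since x7 = True, the clause reduces to (x3). x3 = True.
In (~x5 \/ ~x3), ~x3 is now false; ~x5 must hold, so x5 = False.

False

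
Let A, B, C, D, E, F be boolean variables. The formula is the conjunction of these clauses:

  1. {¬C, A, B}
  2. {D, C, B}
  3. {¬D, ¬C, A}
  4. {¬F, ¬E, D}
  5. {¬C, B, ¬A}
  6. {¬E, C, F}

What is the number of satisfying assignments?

26

Split on C, then A.
  C=T, A=T: 7 of the 16 assignments to (B,D,E,F) work.
  C=T, A=F: remaining (B,D,E,F) ∈ {(T,F,F,F); (T,F,F,T); (T,F,T,F)} — 3.
  C=F, A=T: 8 of the 16 assignments to (B,D,E,F) work.
  C=F, A=F: 8 of the 16 assignments to (B,D,E,F) work.
Total: 7 + 3 + 8 + 8 = 26.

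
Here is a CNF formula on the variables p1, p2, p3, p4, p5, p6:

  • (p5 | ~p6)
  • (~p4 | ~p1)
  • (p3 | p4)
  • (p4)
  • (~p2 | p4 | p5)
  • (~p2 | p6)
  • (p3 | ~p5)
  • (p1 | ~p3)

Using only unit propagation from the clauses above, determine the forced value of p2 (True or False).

False

Unit clause (p4) sets p4 = True.
(~p1 | ~p4): since p4 = True, the clause reduces to (~p1). p1 = False.
(p1 | ~p3): since p1 = False, the clause reduces to (~p3). p3 = False.
In (~p5 | p3), p3 is now false; ~p5 must hold, so p5 = False.
From (p5 | ~p6) and p5 = False: p6 = False.
(p6 | ~p2): since p6 = False, the clause reduces to (~p2). p2 = False.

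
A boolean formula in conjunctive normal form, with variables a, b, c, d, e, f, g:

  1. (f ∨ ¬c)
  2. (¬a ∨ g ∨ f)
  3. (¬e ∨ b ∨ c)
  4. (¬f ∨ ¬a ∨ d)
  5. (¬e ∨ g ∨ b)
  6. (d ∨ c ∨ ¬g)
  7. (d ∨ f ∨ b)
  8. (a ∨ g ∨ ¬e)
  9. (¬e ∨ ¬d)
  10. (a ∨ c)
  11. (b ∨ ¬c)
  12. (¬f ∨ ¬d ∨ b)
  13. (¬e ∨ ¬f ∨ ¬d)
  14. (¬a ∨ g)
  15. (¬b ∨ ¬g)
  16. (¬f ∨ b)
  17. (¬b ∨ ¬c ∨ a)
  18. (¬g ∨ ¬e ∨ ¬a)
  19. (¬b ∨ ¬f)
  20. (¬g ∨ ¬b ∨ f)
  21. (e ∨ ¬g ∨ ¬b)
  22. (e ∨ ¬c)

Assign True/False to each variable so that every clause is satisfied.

Branch on a: take a = True.
  then g is forced to True.
  then b is forced to False.
  then c is forced to False.
  then e is forced to False.
  then d is forced to True.
  then f is forced to False.

a=T, b=F, c=F, d=T, e=F, f=F, g=T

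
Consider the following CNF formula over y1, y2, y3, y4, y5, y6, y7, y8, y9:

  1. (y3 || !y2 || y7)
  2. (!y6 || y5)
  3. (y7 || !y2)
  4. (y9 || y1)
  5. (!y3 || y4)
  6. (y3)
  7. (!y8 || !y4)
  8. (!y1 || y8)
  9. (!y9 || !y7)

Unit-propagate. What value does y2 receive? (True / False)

False

(y3) stands alone — y3 = True.
From (y4 || !y3) and y3 = True: y4 = True.
(!y8 || !y4): since y4 = True, the clause reduces to (!y8). y8 = False.
In (y8 || !y1), y8 is now false; !y1 must hold, so y1 = False.
(y1 || y9) with y1 = False leaves only y9, so y9 = True.
(!y7 || !y9) with y9 = True leaves only !y7, so y7 = False.
(!y2 || y7) with y7 = False leaves only !y2, so y2 = False.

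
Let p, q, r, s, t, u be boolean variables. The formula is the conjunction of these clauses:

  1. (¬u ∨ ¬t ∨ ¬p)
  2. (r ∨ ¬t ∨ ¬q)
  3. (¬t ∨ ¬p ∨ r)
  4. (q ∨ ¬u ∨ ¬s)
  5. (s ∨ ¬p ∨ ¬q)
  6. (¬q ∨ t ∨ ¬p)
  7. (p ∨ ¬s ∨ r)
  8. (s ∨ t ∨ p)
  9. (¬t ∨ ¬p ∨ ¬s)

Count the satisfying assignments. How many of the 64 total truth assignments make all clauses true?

Split on p, then t.
  p=1, t=1: remaining (q,r,s,u) ∈ {(0,1,0,0)} — 1.
  p=1, t=0: r free; 3 ways for (q,s,u) × 2^1 = 6.
  p=0, t=1: 9 of the 16 assignments to (q,r,s,u) work.
  p=0, t=0: remaining (q,r,s,u) ∈ {(0,1,1,0); (1,1,1,0); (1,1,1,1)} — 3.
Total: 1 + 6 + 9 + 3 = 19.

19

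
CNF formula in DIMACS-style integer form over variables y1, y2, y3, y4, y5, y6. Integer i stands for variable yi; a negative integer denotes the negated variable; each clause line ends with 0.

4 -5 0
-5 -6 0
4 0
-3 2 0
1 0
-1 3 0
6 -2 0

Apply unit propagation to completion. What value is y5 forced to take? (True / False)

False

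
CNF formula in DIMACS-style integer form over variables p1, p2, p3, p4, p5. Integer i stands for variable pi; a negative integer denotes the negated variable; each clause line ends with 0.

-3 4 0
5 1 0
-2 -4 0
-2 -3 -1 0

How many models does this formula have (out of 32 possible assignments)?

12

Split on p1, then p2.
  p1=1, p2=1: remaining (p3,p4,p5) ∈ {(0,0,0); (0,0,1)} — 2.
  p1=1, p2=0: p5 free; 3 ways for (p3,p4) × 2^1 = 6.
  p1=0, p2=1: remaining (p3,p4,p5) ∈ {(0,0,1)} — 1.
  p1=0, p2=0: remaining (p3,p4,p5) ∈ {(0,0,1); (0,1,1); (1,1,1)} — 3.
Total: 2 + 6 + 1 + 3 = 12.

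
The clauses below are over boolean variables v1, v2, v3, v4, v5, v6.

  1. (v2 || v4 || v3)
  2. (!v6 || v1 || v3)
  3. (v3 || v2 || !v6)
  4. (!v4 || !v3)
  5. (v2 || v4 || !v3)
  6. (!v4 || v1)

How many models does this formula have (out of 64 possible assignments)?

20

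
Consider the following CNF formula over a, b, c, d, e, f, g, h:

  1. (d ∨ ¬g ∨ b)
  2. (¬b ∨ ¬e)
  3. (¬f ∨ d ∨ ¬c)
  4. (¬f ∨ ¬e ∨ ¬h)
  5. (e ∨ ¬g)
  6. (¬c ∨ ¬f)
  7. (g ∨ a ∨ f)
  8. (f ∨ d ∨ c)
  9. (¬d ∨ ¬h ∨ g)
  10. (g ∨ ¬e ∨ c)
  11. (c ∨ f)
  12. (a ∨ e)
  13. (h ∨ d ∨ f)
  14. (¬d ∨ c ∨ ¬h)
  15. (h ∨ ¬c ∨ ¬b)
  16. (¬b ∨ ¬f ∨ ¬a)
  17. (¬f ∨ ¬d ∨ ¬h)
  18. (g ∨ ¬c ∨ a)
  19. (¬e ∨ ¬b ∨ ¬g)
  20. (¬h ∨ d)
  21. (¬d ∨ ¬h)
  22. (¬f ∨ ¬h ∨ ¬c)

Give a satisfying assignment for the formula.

a = 1  b = 0  c = 1  d = 1  e = 1  f = 0  g = 1  h = 0

Check each clause:
  1. (d ∨ b ∨ ¬g) — d is true.
  2. (¬e ∨ ¬b) — ¬b is true.
  3. (¬f ∨ d ∨ ¬c) — ¬f is true.
  4. (¬f ∨ ¬h ∨ ¬e) — ¬h is true.
  5. (e ∨ ¬g) — e is true.
  6. (¬c ∨ ¬f) — ¬f is true.
  7. (f ∨ a ∨ g) — a is true.
  8. (c ∨ f ∨ d) — c is true.
  9. (¬h ∨ g ∨ ¬d) — ¬h is true.
  10. (g ∨ c ∨ ¬e) — c is true.
  11. (f ∨ c) — c is true.
  12. (e ∨ a) — a is true.
  13. (h ∨ d ∨ f) — d is true.
  14. (¬h ∨ c ∨ ¬d) — ¬h is true.
  15. (h ∨ ¬c ∨ ¬b) — ¬b is true.
  16. (¬b ∨ ¬f ∨ ¬a) — ¬f is true.
  17. (¬h ∨ ¬d ∨ ¬f) — ¬h is true.
  18. (g ∨ ¬c ∨ a) — a is true.
  19. (¬e ∨ ¬b ∨ ¬g) — ¬b is true.
  20. (d ∨ ¬h) — ¬h is true.
  21. (¬d ∨ ¬h) — ¬h is true.
  22. (¬c ∨ ¬f ∨ ¬h) — ¬h is true.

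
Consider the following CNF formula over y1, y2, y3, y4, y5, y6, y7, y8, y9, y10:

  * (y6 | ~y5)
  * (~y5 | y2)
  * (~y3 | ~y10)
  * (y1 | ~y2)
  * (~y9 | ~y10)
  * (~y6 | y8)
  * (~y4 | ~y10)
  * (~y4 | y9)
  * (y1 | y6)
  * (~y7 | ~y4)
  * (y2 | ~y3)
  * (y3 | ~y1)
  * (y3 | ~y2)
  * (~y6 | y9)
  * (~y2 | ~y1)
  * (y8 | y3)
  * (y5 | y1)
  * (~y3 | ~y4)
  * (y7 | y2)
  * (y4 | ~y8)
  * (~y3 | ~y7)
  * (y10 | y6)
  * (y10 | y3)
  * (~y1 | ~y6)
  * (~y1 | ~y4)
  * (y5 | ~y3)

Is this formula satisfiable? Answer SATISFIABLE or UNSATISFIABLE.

y3 = True:
  propagation gives y10=False, y2=True, y1=True; an empty clause results — contradiction.
y3 = False:
  propagation gives y1=False, y2=False, y5=False; an empty clause results — contradiction.
Every branch closes, so no satisfying assignment exists.

UNSATISFIABLE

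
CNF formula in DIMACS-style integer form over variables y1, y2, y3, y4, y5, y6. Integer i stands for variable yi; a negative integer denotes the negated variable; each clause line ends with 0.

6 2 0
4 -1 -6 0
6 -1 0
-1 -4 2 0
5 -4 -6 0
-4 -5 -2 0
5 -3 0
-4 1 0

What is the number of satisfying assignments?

Split on y4, then y1.
  y4=T, y1=T: a clause becomes empty — 0.
  y4=T, y1=F: a clause becomes empty — 0.
  y4=F, y1=T: a clause becomes empty — 0.
  y4=F, y1=F: 9 of the 16 assignments to (y2,y3,y5,y6) work.
Total: 0 + 0 + 0 + 9 = 9.

9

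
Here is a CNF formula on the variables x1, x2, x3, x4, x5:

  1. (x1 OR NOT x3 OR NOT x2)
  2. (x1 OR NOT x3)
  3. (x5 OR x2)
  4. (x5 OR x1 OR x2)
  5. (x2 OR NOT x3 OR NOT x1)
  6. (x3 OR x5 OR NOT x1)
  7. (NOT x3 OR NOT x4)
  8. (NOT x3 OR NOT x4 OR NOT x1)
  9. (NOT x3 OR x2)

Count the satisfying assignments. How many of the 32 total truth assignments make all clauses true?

12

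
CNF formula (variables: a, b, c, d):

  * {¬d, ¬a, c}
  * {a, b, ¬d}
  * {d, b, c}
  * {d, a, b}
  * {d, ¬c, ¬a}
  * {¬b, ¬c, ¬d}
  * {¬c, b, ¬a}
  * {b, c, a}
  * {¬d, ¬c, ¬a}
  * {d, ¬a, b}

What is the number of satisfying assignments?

4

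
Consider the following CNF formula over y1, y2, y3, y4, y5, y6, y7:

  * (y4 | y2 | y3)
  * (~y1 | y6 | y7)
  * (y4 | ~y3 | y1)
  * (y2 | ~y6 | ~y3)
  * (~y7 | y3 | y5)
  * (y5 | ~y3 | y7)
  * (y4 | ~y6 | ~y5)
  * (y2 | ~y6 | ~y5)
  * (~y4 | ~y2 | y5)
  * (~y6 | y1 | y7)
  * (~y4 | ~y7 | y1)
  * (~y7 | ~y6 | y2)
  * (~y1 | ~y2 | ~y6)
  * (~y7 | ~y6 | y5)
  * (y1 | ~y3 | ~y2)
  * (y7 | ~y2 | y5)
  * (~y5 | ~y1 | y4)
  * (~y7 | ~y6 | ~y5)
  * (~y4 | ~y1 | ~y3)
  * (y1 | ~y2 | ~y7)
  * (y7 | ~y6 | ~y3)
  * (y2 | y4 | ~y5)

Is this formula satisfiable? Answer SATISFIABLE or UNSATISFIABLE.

SATISFIABLE

Set y1 = False and propagate.
For the remaining variables, y2 = True, y3 = False, y4 = True, y5 = True, y6 = False, y7 = False works.
Every clause has at least one true literal under this assignment.
So y1 = False, y2 = True, y3 = False, y4 = True, y5 = True, y6 = False, y7 = False is a satisfying assignment.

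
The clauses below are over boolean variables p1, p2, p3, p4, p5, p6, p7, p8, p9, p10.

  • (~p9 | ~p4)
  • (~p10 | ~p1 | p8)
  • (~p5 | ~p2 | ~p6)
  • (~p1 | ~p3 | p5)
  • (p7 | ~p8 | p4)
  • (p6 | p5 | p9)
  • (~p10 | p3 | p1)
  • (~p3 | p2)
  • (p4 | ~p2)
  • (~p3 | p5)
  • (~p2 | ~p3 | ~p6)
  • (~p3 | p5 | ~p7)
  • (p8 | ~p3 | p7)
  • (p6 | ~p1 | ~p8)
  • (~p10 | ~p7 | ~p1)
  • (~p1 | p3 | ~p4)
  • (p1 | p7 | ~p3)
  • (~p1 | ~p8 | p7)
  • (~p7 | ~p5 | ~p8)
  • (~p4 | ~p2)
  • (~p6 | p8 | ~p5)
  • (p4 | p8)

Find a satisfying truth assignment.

p1 = F  p2 = F  p3 = F  p4 = T  p5 = F  p6 = T  p7 = T  p8 = T  p9 = F  p10 = F

Check each clause:
  1. (~p4 | ~p9) — ~p9 is true.
  2. (~p10 | ~p1 | p8) — p8 is true.
  3. (~p5 | ~p6 | ~p2) — ~p5 is true.
  4. (~p3 | ~p1 | p5) — ~p3 is true.
  5. (p4 | ~p8 | p7) — p4 is true.
  6. (p6 | p9 | p5) — p6 is true.
  7. (~p10 | p3 | p1) — ~p10 is true.
  8. (~p3 | p2) — ~p3 is true.
  9. (p4 | ~p2) — p4 is true.
  10. (p5 | ~p3) — ~p3 is true.
  11. (~p2 | ~p6 | ~p3) — ~p3 is true.
  12. (~p7 | p5 | ~p3) — ~p3 is true.
  13. (p7 | p8 | ~p3) — p8 is true.
  14. (p6 | ~p1 | ~p8) — p6 is true.
  15. (~p7 | ~p1 | ~p10) — ~p1 is true.
  16. (p3 | ~p4 | ~p1) — ~p1 is true.
  17. (p1 | p7 | ~p3) — ~p3 is true.
  18. (p7 | ~p8 | ~p1) — ~p1 is true.
  19. (~p5 | ~p8 | ~p7) — ~p5 is true.
  20. (~p2 | ~p4) — ~p2 is true.
  21. (p8 | ~p5 | ~p6) — p8 is true.
  22. (p4 | p8) — p8 is true.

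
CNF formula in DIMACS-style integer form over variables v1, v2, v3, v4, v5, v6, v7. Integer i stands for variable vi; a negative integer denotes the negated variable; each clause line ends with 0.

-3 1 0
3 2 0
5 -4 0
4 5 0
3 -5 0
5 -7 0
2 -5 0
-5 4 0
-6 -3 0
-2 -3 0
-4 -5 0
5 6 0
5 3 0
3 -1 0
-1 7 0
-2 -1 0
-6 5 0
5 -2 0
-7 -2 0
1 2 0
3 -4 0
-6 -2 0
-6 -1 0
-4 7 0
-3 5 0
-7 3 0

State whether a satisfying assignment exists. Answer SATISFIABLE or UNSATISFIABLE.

UNSATISFIABLE

v5 = True:
  propagation gives v3=True, v1=True, v2=True; an empty clause results — contradiction.
v5 = False:
  propagation gives v4=False; an empty clause results — contradiction.
Every branch closes, so no satisfying assignment exists.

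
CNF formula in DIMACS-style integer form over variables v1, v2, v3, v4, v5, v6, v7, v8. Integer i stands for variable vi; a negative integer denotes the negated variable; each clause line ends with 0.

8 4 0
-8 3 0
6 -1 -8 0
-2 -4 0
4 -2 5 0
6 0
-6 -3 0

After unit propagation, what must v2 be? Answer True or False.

False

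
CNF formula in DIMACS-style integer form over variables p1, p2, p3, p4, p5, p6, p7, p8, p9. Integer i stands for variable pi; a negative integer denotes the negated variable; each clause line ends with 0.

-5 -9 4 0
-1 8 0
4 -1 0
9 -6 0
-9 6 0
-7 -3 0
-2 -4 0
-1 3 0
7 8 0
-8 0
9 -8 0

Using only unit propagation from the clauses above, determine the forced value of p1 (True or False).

False

(NOT p8) stands alone — p8 = False.
From (NOT p1 OR p8) and p8 = False: p1 = False.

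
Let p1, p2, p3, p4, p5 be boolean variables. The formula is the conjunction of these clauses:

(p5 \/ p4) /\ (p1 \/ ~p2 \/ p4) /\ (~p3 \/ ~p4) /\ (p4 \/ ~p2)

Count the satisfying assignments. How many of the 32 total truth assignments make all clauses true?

12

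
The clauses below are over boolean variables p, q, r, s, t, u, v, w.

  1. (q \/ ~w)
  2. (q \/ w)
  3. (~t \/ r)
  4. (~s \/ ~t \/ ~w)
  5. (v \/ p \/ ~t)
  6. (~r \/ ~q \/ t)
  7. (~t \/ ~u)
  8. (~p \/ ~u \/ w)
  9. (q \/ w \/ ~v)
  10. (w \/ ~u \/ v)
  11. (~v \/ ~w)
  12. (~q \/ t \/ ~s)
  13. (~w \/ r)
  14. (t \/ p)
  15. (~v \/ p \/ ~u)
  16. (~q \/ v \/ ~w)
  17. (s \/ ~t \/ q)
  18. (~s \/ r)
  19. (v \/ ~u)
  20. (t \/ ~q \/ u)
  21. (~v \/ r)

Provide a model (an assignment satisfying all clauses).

p = F, q = T, r = T, s = F, t = T, u = F, v = T, w = F

Check each clause:
  1. (q \/ ~w) — ~w is true.
  2. (w \/ q) — q is true.
  3. (r \/ ~t) — r is true.
  4. (~t \/ ~w \/ ~s) — ~w is true.
  5. (~t \/ p \/ v) — v is true.
  6. (~q \/ t \/ ~r) — t is true.
  7. (~u \/ ~t) — ~u is true.
  8. (~u \/ w \/ ~p) — ~u is true.
  9. (~v \/ q \/ w) — q is true.
  10. (w \/ ~u \/ v) — ~u is true.
  11. (~w \/ ~v) — ~w is true.
  12. (~s \/ ~q \/ t) — ~s is true.
  13. (r \/ ~w) — ~w is true.
  14. (t \/ p) — t is true.
  15. (~v \/ ~u \/ p) — ~u is true.
  16. (v \/ ~q \/ ~w) — ~w is true.
  17. (q \/ ~t \/ s) — q is true.
  18. (r \/ ~s) — r is true.
  19. (~u \/ v) — ~u is true.
  20. (t \/ u \/ ~q) — t is true.
  21. (~v \/ r) — r is true.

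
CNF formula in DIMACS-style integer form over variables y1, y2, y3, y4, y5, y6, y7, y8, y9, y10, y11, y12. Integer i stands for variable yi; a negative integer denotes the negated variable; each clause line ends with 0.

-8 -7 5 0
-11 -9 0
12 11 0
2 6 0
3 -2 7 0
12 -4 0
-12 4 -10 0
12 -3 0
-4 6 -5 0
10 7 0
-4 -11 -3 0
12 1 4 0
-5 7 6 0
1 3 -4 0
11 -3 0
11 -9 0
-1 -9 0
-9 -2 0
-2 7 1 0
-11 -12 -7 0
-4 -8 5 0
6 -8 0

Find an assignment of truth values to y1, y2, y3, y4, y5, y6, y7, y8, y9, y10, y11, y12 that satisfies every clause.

Pure literal: y6 appears only positively; assign y6 = True.
Pure literal: y9 appears only negated; assign y9 = False.
Try y1 = True.
The remaining clauses are satisfied by y2 = False, y3 = False, y4 = True, y5 = True, y7 = True, y8 = True, y10 = False, y11 = False, y12 = True.

y1 = True  y2 = False  y3 = False  y4 = True  y5 = True  y6 = True  y7 = True  y8 = True  y9 = False  y10 = False  y11 = False  y12 = True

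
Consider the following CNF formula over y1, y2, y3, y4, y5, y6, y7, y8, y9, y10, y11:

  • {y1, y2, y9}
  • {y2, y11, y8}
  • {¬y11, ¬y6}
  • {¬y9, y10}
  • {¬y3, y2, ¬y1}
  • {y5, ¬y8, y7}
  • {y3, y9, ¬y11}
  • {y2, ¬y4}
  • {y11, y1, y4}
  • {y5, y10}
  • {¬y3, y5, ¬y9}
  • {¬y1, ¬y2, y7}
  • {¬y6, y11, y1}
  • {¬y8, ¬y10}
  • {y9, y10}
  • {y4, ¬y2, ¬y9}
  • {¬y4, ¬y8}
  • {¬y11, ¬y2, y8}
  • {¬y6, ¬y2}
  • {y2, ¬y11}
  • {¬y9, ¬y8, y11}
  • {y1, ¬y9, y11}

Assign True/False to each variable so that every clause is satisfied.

y1=T, y2=T, y3=T, y4=T, y5=F, y6=F, y7=T, y8=F, y9=F, y10=T, y11=F

Check each clause:
  1. {y2, y9, y1} — y1 is true.
  2. {y2, y8, y11} — y2 is true.
  3. {¬y6, ¬y11} — ¬y6 is true.
  4. {¬y9, y10} — y10 is true.
  5. {¬y3, y2, ¬y1} — y2 is true.
  6. {y5, y7, ¬y8} — ¬y8 is true.
  7. {y3, ¬y11, y9} — y3 is true.
  8. {y2, ¬y4} — y2 is true.
  9. {y1, y11, y4} — y1 is true.
  10. {y10, y5} — y10 is true.
  11. {¬y9, y5, ¬y3} — ¬y9 is true.
  12. {y7, ¬y1, ¬y2} — y7 is true.
  13. {¬y6, y11, y1} — y1 is true.
  14. {¬y8, ¬y10} — ¬y8 is true.
  15. {y9, y10} — y10 is true.
  16. {y4, ¬y2, ¬y9} — y4 is true.
  17. {¬y8, ¬y4} — ¬y8 is true.
  18. {y8, ¬y11, ¬y2} — ¬y11 is true.
  19. {¬y6, ¬y2} — ¬y6 is true.
  20. {y2, ¬y11} — y2 is true.
  21. {¬y9, ¬y8, y11} — ¬y8 is true.
  22. {¬y9, y1, y11} — y1 is true.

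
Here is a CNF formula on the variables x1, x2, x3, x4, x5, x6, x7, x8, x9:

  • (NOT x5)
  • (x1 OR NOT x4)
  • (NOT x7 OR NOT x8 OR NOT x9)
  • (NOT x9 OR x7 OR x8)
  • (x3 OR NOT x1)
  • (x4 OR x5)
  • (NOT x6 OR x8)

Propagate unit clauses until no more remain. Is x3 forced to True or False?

True

(NOT x5) stands alone — x5 = False.
(x5 OR x4) with x5 = False leaves only x4, so x4 = True.
(x1 OR NOT x4) with x4 = True leaves only x1, so x1 = True.
(x3 OR NOT x1): since x1 = True, the clause reduces to (x3). x3 = True.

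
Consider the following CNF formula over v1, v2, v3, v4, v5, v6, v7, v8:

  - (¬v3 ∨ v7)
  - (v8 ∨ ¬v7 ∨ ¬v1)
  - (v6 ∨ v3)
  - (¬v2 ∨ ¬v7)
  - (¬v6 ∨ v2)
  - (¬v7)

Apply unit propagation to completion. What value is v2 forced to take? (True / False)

True

Unit clause (¬v7) sets v7 = False.
(v7 ∨ ¬v3) with v7 = False leaves only ¬v3, so v3 = False.
(v6 ∨ v3) with v3 = False leaves only v6, so v6 = True.
(v2 ∨ ¬v6): since v6 = True, the clause reduces to (v2). v2 = True.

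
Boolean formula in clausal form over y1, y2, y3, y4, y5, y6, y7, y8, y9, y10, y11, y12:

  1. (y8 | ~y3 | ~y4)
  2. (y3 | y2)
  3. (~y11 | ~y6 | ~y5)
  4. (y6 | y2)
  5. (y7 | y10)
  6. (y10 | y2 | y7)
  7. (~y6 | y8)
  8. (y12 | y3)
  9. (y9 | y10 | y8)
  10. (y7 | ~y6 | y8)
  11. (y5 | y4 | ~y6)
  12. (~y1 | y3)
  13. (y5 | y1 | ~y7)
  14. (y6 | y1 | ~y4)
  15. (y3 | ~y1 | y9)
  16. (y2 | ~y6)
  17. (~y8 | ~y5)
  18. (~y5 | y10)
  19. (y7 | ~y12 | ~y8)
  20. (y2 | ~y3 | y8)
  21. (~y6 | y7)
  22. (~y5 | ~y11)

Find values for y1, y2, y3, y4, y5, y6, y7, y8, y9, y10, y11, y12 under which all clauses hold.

y1=T, y2=T, y3=T, y4=T, y5=F, y6=T, y7=T, y8=T, y9=T, y10=T, y11=F, y12=T

Check each clause:
  1. (y8 | ~y3 | ~y4) — y8 is true.
  2. (y2 | y3) — y2 is true.
  3. (~y11 | ~y6 | ~y5) — ~y5 is true.
  4. (y6 | y2) — y2 is true.
  5. (y10 | y7) — y10 is true.
  6. (y2 | y10 | y7) — y2 is true.
  7. (~y6 | y8) — y8 is true.
  8. (y12 | y3) — y3 is true.
  9. (y9 | y10 | y8) — y8 is true.
  10. (y8 | y7 | ~y6) — y8 is true.
  11. (y4 | ~y6 | y5) — y4 is true.
  12. (y3 | ~y1) — y3 is true.
  13. (y5 | ~y7 | y1) — y1 is true.
  14. (y1 | ~y4 | y6) — y1 is true.
  15. (y9 | ~y1 | y3) — y9 is true.
  16. (y2 | ~y6) — y2 is true.
  17. (~y8 | ~y5) — ~y5 is true.
  18. (y10 | ~y5) — y10 is true.
  19. (~y8 | ~y12 | y7) — y7 is true.
  20. (~y3 | y2 | y8) — y8 is true.
  21. (~y6 | y7) — y7 is true.
  22. (~y11 | ~y5) — ~y5 is true.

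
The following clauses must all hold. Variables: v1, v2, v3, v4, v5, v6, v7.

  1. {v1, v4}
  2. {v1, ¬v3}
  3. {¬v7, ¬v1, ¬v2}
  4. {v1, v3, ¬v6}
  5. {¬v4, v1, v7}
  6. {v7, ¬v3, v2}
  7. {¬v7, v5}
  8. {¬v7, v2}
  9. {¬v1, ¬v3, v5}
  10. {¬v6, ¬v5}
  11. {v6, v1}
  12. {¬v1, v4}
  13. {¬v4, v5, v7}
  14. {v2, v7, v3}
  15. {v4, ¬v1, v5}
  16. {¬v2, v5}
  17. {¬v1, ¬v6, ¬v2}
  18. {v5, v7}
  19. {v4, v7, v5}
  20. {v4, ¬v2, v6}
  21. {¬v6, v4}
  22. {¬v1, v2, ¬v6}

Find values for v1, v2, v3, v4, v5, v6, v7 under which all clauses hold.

v1=T, v2=T, v3=T, v4=T, v5=T, v6=F, v7=F

Branch on v1: take v1 = True.
  then v4 is forced to True.
For the remaining variables, v2 = True, v3 = True, v5 = True, v6 = False, v7 = False works.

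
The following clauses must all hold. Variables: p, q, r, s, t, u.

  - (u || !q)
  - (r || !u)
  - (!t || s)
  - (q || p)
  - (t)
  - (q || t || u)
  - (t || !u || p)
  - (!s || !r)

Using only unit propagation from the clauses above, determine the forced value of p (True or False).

Unit clause (t) sets t = True.
From (!t || s) and t = True: s = True.
(!r || !s) with s = True leaves only !r, so r = False.
(r || !u) with r = False leaves only !u, so u = False.
(u || !q) with u = False leaves only !q, so q = False.
In (p || q), q is now false; p must hold, so p = True.

True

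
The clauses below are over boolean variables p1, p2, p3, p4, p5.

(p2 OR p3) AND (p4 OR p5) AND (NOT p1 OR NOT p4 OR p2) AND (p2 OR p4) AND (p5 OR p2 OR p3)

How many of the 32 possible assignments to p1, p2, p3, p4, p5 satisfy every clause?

14

Case analysis on p2 and p4:
  p2=1, p4=1: p1, p3, p5 free → 2^3 = 8.
  p2=1, p4=0: remaining (p1,p3,p5) ∈ {(0,0,1); (0,1,1); (1,0,1); (1,1,1)} — 4.
  p2=0, p4=1: remaining (p1,p3,p5) ∈ {(0,1,0); (0,1,1)} — 2.
  p2=0, p4=0: a clause becomes empty — 0.
Total: 8 + 4 + 2 + 0 = 14.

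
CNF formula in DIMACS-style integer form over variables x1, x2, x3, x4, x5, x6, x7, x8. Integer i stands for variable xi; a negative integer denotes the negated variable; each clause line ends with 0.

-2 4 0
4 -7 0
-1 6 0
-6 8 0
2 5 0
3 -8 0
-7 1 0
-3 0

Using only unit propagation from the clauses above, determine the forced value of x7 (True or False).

False

(¬x3) is a unit clause: x3 = False.
(¬x8 ∨ x3): since x3 = False, the clause reduces to (¬x8). x8 = False.
From (¬x6 ∨ x8) and x8 = False: x6 = False.
(¬x1 ∨ x6): since x6 = False, the clause reduces to (¬x1). x1 = False.
(x1 ∨ ¬x7): since x1 = False, the clause reduces to (¬x7). x7 = False.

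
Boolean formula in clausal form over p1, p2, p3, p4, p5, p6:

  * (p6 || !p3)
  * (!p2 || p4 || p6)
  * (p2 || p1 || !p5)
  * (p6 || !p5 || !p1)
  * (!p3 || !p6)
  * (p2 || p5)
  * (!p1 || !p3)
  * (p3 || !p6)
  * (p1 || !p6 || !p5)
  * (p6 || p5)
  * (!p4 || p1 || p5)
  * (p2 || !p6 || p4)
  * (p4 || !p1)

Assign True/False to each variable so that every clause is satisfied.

Branch on p1: take p1 = False.
Branch on p2: take p2 = True.
For the remaining variables, p3 = False, p4 = True, p5 = True, p6 = False works.
Every clause has at least one true literal under this assignment.
Check each clause:
  1. (!p3 || p6) — !p3 is true.
  2. (p4 || p6 || !p2) — p4 is true.
  3. (!p5 || p1 || p2) — p2 is true.
  4. (!p5 || p6 || !p1) — !p1 is true.
  5. (!p6 || !p3) — !p6 is true.
  6. (p5 || p2) — p2 is true.
  7. (!p1 || !p3) — !p3 is true.
  8. (p3 || !p6) — !p6 is true.
  9. (p1 || !p6 || !p5) — !p6 is true.
  10. (p5 || p6) — p5 is true.
  11. (!p4 || p1 || p5) — p5 is true.
  12. (p2 || p4 || !p6) — p2 is true.
  13. (p4 || !p1) — p4 is true.

p1 = F  p2 = T  p3 = F  p4 = T  p5 = T  p6 = F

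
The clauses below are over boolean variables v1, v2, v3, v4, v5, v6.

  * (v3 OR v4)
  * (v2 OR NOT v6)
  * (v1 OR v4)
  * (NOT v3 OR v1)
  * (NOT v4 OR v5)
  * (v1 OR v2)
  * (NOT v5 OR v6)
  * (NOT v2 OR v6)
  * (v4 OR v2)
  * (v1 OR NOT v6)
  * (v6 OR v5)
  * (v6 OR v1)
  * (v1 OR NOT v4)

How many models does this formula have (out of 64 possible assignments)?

4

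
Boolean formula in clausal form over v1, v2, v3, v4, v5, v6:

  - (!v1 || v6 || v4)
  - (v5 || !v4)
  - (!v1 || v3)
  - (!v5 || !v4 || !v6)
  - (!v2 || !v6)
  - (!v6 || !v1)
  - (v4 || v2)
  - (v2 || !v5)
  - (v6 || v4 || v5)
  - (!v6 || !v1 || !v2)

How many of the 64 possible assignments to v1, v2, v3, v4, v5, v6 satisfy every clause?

5

The models are:
  v1=F v2=T v3=F v4=F v5=T v6=F
  v1=F v2=T v3=F v4=T v5=T v6=F
  v1=F v2=T v3=T v4=F v5=T v6=F
  v1=F v2=T v3=T v4=T v5=T v6=F
  v1=T v2=T v3=T v4=T v5=T v6=F
That's 5 in total.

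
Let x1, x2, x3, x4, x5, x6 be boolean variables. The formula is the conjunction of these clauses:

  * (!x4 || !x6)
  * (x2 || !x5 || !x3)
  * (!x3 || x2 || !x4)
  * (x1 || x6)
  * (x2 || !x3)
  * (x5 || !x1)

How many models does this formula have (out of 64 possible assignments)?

15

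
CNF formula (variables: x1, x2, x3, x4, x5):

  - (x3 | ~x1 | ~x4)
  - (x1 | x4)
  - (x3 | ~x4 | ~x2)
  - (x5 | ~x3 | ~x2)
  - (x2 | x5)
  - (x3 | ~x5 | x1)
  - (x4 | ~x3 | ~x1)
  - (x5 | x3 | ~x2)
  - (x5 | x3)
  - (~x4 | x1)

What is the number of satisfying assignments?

The models are:
  x1=1 x2=0 x3=0 x4=0 x5=1
  x1=1 x2=0 x3=1 x4=1 x5=1
  x1=1 x2=1 x3=0 x4=0 x5=1
  x1=1 x2=1 x3=1 x4=1 x5=1
Count: 4.

4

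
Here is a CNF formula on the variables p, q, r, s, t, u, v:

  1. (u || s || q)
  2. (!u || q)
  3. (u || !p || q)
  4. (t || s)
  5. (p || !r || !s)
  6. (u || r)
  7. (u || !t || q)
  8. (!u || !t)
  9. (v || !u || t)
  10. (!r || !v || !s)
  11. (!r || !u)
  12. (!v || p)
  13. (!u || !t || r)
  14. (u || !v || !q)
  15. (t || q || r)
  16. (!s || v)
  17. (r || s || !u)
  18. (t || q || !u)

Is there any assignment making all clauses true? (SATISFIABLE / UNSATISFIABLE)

Branch on p: take p = True.
The remaining clauses are satisfied by q = True, r = True, s = False, t = True, u = False, v = False.
So p=True, q=True, r=True, s=False, t=True, u=False, v=False is a satisfying assignment.

SATISFIABLE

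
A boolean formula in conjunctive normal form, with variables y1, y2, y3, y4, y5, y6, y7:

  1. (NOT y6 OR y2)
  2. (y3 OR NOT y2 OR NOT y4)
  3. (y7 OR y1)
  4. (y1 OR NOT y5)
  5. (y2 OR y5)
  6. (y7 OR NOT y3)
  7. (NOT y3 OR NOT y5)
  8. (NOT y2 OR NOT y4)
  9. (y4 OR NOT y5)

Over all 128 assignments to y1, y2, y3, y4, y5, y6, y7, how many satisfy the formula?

12

Split on y2, then y5.
  y2=T, y5=T: a clause becomes empty — 0.
  y2=T, y5=F: y6 free; 5 ways for (y1,y3,y4,y7) × 2^1 = 10.
  y2=F, y5=T: remaining (y1,y3,y4,y6,y7) ∈ {(T,F,T,F,F); (T,F,T,F,T)} — 2.
  y2=F, y5=F: a clause becomes empty — 0.
Total: 0 + 10 + 2 + 0 = 12.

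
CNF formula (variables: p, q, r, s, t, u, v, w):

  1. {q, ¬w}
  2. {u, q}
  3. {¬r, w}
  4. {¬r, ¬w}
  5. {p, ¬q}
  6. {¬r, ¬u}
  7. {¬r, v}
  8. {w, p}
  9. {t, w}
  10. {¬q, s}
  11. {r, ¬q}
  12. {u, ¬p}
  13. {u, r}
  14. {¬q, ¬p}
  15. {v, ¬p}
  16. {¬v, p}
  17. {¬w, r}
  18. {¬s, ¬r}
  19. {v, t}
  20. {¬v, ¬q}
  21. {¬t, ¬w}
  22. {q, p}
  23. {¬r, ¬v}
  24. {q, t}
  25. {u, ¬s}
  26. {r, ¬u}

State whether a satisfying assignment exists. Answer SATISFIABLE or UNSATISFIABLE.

UNSATISFIABLE

r = True:
  propagation gives w=True; an empty clause results — contradiction.
r = False:
  propagation gives q=False, w=False, u=True; an empty clause results — contradiction.
Every branch closes, so no satisfying assignment exists.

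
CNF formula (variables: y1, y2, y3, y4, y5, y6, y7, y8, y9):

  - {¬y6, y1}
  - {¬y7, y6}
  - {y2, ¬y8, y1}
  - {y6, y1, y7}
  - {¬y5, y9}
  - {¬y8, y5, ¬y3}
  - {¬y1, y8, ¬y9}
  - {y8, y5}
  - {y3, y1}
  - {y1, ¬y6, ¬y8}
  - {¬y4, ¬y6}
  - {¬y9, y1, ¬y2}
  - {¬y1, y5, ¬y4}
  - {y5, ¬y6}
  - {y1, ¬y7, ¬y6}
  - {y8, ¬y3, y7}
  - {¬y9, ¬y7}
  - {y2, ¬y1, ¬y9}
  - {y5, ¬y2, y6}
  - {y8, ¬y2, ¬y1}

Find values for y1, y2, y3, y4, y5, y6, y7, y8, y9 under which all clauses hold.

y1=1, y2=1, y3=0, y4=0, y5=1, y6=0, y7=0, y8=1, y9=1

Pure literal: y4 appears only negated; assign y4 = False.
Try y1 = True.
Set y2 = True and propagate.
  then y8 is forced to True.
Branch on y3: take y3 = False.
The remaining clauses are satisfied by y5 = True, y6 = False, y7 = False, y9 = True.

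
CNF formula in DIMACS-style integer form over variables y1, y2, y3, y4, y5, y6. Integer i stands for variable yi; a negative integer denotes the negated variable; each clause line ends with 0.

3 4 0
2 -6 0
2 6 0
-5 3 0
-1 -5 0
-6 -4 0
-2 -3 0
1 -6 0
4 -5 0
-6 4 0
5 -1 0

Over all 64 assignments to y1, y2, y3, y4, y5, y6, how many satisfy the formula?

1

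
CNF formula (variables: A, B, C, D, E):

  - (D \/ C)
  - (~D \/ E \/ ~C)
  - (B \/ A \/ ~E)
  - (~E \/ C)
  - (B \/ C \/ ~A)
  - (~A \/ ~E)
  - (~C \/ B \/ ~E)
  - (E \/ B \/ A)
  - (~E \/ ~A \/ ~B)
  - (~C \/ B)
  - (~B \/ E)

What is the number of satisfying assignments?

Satisfying assignments:
  A=F B=T C=T D=F E=T
  A=F B=T C=T D=T E=T
That's 2 in total.

2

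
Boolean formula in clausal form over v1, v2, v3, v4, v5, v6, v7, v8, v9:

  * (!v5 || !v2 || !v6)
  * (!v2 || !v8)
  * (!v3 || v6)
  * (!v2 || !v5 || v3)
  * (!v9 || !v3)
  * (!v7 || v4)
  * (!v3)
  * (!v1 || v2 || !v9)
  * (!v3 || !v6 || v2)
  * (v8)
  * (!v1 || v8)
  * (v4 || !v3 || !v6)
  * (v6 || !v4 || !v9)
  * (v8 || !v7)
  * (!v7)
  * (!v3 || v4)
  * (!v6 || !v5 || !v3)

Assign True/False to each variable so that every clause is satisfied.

v1=False, v2=False, v3=False, v4=True, v5=False, v6=False, v7=False, v8=True, v9=False

Check each clause:
  1. (!v6 || !v5 || !v2) — !v6 is true.
  2. (!v8 || !v2) — !v2 is true.
  3. (v6 || !v3) — !v3 is true.
  4. (!v5 || v3 || !v2) — !v2 is true.
  5. (!v3 || !v9) — !v3 is true.
  6. (!v7 || v4) — !v7 is true.
  7. (!v3) — !v3 is true.
  8. (!v9 || !v1 || v2) — !v1 is true.
  9. (!v3 || v2 || !v6) — !v6 is true.
  10. (v8) — v8 is true.
  11. (!v1 || v8) — v8 is true.
  12. (!v6 || !v3 || v4) — !v6 is true.
  13. (v6 || !v4 || !v9) — !v9 is true.
  14. (v8 || !v7) — v8 is true.
  15. (!v7) — !v7 is true.
  16. (v4 || !v3) — v4 is true.
  17. (!v6 || !v3 || !v5) — !v6 is true.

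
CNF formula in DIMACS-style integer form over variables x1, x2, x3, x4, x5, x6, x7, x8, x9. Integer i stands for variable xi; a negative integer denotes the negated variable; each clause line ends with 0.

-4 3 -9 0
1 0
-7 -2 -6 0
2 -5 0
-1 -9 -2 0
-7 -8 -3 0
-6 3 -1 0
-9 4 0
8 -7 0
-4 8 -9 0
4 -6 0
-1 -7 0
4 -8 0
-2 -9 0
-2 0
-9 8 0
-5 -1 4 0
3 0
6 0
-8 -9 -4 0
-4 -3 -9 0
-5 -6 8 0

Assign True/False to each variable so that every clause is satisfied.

x1=True, x2=False, x3=True, x4=True, x5=False, x6=True, x7=False, x8=False, x9=False

Check each clause:
  1. (x3 ∨ ¬x4 ∨ ¬x9) — x3 is true.
  2. (x1) — x1 is true.
  3. (¬x2 ∨ ¬x7 ∨ ¬x6) — ¬x7 is true.
  4. (¬x5 ∨ x2) — ¬x5 is true.
  5. (¬x1 ∨ ¬x9 ∨ ¬x2) — ¬x9 is true.
  6. (¬x3 ∨ ¬x8 ∨ ¬x7) — ¬x8 is true.
  7. (¬x6 ∨ x3 ∨ ¬x1) — x3 is true.
  8. (x4 ∨ ¬x9) — x4 is true.
  9. (¬x7 ∨ x8) — ¬x7 is true.
  10. (x8 ∨ ¬x4 ∨ ¬x9) — ¬x9 is true.
  11. (x4 ∨ ¬x6) — x4 is true.
  12. (¬x7 ∨ ¬x1) — ¬x7 is true.
  13. (x4 ∨ ¬x8) — ¬x8 is true.
  14. (¬x9 ∨ ¬x2) — ¬x2 is true.
  15. (¬x2) — ¬x2 is true.
  16. (x8 ∨ ¬x9) — ¬x9 is true.
  17. (x4 ∨ ¬x5 ∨ ¬x1) — ¬x5 is true.
  18. (x3) — x3 is true.
  19. (x6) — x6 is true.
  20. (¬x4 ∨ ¬x9 ∨ ¬x8) — ¬x8 is true.
  21. (¬x4 ∨ ¬x3 ∨ ¬x9) — ¬x9 is true.
  22. (¬x5 ∨ x8 ∨ ¬x6) — ¬x5 is true.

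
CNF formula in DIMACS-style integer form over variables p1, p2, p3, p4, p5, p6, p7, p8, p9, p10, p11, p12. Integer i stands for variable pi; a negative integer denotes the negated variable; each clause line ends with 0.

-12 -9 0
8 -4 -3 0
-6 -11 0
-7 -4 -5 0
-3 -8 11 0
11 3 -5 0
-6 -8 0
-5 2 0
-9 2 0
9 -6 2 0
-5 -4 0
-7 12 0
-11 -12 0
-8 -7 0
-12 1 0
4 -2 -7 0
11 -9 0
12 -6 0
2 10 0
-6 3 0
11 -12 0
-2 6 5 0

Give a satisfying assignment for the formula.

p1=True  p2=False  p3=True  p4=False  p5=False  p6=False  p7=False  p8=False  p9=False  p10=True  p11=False  p12=False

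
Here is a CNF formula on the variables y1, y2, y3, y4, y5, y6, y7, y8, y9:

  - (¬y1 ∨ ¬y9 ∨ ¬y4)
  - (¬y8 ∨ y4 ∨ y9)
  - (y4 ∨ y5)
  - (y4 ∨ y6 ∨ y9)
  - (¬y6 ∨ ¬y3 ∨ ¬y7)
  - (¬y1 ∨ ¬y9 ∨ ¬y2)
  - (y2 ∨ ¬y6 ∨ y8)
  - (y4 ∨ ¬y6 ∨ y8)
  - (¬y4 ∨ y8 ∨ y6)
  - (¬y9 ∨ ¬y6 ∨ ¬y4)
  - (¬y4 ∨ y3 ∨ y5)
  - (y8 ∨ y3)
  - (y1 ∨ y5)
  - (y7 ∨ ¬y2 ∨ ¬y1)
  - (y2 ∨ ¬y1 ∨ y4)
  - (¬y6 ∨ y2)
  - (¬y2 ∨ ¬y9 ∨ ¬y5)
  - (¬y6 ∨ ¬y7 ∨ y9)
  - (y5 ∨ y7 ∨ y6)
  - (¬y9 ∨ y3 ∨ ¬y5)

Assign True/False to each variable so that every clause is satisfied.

Set y1 = False and propagate.
  then y5 is forced to True.
Branch on y2: take y2 = False.
  then y6 is forced to False.
Set y3 = False and propagate.
  then y8 is forced to True.
  then y9 is forced to False.
  then y4 is forced to True.
y7 is now unconstrained; take y7 = True.

y1=0, y2=0, y3=0, y4=1, y5=1, y6=0, y7=1, y8=1, y9=0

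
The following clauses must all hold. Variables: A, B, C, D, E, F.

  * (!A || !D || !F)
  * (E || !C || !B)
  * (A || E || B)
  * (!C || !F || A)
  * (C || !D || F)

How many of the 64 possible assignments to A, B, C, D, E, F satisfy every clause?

30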